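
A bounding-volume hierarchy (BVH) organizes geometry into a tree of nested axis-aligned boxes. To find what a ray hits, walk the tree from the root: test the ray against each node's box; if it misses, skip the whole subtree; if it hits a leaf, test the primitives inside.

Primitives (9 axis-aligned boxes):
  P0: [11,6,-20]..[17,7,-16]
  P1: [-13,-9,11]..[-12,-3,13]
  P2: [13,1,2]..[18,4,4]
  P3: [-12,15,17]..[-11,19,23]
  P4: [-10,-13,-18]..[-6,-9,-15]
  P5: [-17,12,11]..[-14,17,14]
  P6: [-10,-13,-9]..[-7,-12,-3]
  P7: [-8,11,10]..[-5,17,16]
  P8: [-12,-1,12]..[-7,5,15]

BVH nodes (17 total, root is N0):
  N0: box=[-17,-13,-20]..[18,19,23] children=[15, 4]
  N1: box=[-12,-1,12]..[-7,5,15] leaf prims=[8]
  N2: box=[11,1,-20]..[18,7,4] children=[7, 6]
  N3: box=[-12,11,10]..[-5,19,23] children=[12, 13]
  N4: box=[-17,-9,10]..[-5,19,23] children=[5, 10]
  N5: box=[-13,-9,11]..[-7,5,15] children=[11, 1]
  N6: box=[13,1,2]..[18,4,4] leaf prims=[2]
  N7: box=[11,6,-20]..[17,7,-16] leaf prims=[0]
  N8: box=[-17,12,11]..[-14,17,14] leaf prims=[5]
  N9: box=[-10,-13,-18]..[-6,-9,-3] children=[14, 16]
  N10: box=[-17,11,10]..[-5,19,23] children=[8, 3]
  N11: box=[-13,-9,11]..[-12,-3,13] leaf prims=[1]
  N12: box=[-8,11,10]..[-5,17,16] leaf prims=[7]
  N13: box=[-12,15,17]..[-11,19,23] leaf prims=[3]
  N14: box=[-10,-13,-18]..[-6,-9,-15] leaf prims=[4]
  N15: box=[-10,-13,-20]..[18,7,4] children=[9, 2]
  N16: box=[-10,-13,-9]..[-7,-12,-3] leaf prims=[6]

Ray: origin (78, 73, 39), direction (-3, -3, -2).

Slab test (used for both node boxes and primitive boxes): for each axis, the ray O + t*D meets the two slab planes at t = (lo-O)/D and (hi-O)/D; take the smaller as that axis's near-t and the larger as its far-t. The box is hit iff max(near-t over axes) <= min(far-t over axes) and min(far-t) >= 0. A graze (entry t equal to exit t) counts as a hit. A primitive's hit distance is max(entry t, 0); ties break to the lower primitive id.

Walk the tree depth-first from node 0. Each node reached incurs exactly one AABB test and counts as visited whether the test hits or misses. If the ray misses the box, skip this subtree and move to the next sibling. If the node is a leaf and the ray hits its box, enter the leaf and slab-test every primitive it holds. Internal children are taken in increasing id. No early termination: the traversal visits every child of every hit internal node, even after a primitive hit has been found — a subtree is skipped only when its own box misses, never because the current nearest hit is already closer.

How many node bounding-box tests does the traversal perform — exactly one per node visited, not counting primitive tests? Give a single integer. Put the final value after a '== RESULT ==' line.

Trace the traversal:
N0 x:[20,95/3] y:[18,86/3] z:[8,59/2] -> hit [20,86/3], descend [4, 15]
  N4 x:[83/3,95/3] y:[18,82/3] z:[8,29/2] -> miss, prune
  N15 x:[20,88/3] y:[22,86/3] z:[35/2,59/2] -> hit [22,86/3], descend [2, 9]
    N2 x:[20,67/3] y:[22,24] z:[35/2,59/2] -> hit [22,67/3], descend [6, 7]
      N6 x:[20,65/3] y:[23,24] z:[35/2,37/2] -> miss, prune
      N7 x:[61/3,67/3] y:[22,67/3] z:[55/2,59/2] -> miss, prune
    N9 x:[28,88/3] y:[82/3,86/3] z:[21,57/2] -> hit [28,57/2], descend [14, 16]
      N14 x:[28,88/3] y:[82/3,86/3] z:[27,57/2] -> hit [28,57/2] leaf, test {P4@t=28}
      N16 x:[85/3,88/3] y:[85/3,86/3] z:[21,24] -> miss, prune

Visited [0, 4, 15, 2, 6, 7, 9, 14, 16]. Tests: 9 box, 1 leaf. Nearest: P4.

== RESULT ==
9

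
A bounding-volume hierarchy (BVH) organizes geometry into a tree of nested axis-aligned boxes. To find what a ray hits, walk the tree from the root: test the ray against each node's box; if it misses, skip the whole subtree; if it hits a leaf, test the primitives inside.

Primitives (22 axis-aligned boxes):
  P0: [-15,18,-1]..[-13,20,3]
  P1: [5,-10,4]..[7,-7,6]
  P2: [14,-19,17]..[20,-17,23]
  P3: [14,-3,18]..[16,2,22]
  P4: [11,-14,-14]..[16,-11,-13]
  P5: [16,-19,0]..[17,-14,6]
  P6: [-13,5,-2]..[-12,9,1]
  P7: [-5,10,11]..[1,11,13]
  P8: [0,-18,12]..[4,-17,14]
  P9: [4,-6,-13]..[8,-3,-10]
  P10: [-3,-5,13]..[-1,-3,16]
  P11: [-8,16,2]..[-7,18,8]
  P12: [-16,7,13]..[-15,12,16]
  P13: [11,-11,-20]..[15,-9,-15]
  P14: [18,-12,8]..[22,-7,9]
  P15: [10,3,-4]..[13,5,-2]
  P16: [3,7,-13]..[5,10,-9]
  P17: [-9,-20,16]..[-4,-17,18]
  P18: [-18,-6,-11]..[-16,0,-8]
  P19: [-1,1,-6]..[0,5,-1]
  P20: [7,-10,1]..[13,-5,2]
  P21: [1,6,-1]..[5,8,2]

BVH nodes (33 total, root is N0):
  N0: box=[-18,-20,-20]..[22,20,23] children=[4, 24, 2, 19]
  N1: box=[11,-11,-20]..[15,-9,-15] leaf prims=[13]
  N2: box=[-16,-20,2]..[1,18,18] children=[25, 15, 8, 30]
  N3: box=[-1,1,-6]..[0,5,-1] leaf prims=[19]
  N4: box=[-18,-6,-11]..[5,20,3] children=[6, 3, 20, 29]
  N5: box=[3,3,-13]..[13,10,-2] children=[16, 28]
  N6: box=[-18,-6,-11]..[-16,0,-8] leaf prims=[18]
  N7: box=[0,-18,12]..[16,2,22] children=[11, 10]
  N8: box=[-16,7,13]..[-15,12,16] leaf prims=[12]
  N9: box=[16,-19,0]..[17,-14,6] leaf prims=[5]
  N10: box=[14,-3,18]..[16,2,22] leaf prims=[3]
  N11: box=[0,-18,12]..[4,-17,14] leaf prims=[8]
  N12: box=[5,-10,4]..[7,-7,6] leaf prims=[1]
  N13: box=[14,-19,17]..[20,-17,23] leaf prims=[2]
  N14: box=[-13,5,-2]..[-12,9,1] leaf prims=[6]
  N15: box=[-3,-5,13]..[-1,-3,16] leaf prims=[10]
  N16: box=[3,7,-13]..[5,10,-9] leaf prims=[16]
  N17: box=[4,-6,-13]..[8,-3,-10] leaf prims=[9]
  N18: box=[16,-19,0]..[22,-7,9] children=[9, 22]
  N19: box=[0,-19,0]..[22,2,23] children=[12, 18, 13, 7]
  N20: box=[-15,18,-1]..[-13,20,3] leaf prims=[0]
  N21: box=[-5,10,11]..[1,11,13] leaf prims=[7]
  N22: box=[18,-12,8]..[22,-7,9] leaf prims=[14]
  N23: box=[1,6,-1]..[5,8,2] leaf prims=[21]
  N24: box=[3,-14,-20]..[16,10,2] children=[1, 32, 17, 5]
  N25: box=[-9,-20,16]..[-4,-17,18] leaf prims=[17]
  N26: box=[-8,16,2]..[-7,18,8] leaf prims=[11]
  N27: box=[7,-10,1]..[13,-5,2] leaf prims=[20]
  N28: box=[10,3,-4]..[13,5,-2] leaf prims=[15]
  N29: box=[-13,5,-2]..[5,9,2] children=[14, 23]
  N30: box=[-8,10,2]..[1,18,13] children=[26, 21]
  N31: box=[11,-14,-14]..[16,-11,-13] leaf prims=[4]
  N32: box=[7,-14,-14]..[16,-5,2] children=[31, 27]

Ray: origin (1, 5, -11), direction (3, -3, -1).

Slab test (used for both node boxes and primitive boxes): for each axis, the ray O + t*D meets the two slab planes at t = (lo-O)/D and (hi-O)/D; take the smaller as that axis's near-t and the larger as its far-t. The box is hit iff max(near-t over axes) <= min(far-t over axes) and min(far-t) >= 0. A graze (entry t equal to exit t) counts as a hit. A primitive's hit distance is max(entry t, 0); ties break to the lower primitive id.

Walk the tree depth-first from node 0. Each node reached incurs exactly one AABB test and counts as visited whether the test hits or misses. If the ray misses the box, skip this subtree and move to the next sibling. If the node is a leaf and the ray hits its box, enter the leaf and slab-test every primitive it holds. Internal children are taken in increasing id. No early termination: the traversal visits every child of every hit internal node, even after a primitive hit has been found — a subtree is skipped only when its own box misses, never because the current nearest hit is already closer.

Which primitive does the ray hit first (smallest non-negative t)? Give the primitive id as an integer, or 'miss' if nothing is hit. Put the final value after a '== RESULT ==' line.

Walk:
N0 x:[-19/3,7] y:[-5,25/3] z:[-34,9] -> hit [-5,7], descend [2, 4, 19, 24]
  N2 x:[-17/3,0] y:[-13/3,25/3] z:[-29,-13] -> miss, prune
  N4 x:[-19/3,4/3] y:[-5,11/3] z:[-14,0] -> hit [-5,0], descend [3, 6, 20, 29]
    N3 x:[-2/3,-1/3] y:[0,4/3] z:[-10,-5] -> miss, prune
    N6 x:[-19/3,-17/3] y:[5/3,11/3] z:[-3,0] -> miss, prune
    N20 x:[-16/3,-14/3] y:[-5,-13/3] z:[-14,-10] -> miss, prune
    N29 x:[-14/3,4/3] y:[-4/3,0] z:[-13,-9] -> miss, prune
  N19 x:[-1/3,7] y:[1,8] z:[-34,-11] -> miss, prune
  N24 x:[2/3,5] y:[-5/3,19/3] z:[-13,9] -> hit [2/3,5], descend [1, 5, 17, 32]
    N1 x:[10/3,14/3] y:[14/3,16/3] z:[4,9] -> hit [14/3,14/3] leaf, test {P13@t=14/3}
    N5 x:[2/3,4] y:[-5/3,2/3] z:[-9,2] -> hit [2/3,2/3], descend [16, 28]
      N16 x:[2/3,4/3] y:[-5/3,-2/3] z:[-2,2] -> miss, prune
      N28 x:[3,4] y:[0,2/3] z:[-9,-7] -> miss, prune
    N17 x:[1,7/3] y:[8/3,11/3] z:[-1,2] -> miss, prune
    N32 x:[2,5] y:[10/3,19/3] z:[-13,3] -> miss, prune

Summary -> nodes [0, 2, 4, 3, 6, 20, 29, 19, 24, 1, 5, 16, 28, 17, 32]; box-tests=15; leaf-entries=1; first=P13

== RESULT ==
13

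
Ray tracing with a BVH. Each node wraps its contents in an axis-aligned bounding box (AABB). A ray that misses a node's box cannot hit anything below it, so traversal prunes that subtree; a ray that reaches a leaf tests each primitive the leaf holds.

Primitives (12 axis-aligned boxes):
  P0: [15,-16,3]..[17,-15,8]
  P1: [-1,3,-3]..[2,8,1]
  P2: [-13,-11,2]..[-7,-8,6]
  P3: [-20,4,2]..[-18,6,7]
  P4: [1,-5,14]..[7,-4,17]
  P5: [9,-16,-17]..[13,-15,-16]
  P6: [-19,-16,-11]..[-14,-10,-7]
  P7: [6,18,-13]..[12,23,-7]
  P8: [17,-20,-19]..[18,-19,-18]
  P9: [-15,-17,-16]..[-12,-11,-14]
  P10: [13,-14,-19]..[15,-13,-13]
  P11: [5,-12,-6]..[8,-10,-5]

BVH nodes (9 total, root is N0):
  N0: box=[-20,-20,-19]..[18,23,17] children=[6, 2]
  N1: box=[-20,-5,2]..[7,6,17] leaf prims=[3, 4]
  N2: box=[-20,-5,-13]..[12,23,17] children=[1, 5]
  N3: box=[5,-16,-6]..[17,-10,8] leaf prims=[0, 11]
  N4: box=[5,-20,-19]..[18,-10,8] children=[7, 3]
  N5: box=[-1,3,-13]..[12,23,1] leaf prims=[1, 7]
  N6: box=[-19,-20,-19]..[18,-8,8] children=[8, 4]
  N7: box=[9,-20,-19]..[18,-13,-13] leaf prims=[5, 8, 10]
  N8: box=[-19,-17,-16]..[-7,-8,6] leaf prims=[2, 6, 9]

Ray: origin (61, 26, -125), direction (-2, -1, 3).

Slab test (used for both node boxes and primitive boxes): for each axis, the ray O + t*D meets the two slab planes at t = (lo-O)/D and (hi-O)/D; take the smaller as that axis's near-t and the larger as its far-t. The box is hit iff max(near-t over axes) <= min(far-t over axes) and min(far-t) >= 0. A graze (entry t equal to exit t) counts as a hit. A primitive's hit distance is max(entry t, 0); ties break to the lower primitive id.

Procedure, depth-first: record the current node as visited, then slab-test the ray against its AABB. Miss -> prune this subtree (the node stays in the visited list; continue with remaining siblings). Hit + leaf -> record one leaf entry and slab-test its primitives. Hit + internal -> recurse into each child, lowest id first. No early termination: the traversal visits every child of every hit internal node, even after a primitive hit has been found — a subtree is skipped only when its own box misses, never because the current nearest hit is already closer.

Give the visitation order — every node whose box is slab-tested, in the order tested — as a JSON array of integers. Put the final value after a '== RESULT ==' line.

Walk:
N0 x:[43/2,81/2] y:[3,46] z:[106/3,142/3] -> hit [106/3,81/2], descend [2, 6]
  N2 x:[49/2,81/2] y:[3,31] z:[112/3,142/3] -> miss, prune
  N6 x:[43/2,40] y:[34,46] z:[106/3,133/3] -> hit [106/3,40], descend [4, 8]
    N4 x:[43/2,28] y:[36,46] z:[106/3,133/3] -> miss, prune
    N8 x:[34,40] y:[34,43] z:[109/3,131/3] -> hit [109/3,40] leaf, test {P2(miss), P6@t=38, P9@t=37}

Summary -> nodes [0, 2, 6, 4, 8]; box-tests=5; leaf-entries=1; first=P9

== RESULT ==
[0, 2, 6, 4, 8]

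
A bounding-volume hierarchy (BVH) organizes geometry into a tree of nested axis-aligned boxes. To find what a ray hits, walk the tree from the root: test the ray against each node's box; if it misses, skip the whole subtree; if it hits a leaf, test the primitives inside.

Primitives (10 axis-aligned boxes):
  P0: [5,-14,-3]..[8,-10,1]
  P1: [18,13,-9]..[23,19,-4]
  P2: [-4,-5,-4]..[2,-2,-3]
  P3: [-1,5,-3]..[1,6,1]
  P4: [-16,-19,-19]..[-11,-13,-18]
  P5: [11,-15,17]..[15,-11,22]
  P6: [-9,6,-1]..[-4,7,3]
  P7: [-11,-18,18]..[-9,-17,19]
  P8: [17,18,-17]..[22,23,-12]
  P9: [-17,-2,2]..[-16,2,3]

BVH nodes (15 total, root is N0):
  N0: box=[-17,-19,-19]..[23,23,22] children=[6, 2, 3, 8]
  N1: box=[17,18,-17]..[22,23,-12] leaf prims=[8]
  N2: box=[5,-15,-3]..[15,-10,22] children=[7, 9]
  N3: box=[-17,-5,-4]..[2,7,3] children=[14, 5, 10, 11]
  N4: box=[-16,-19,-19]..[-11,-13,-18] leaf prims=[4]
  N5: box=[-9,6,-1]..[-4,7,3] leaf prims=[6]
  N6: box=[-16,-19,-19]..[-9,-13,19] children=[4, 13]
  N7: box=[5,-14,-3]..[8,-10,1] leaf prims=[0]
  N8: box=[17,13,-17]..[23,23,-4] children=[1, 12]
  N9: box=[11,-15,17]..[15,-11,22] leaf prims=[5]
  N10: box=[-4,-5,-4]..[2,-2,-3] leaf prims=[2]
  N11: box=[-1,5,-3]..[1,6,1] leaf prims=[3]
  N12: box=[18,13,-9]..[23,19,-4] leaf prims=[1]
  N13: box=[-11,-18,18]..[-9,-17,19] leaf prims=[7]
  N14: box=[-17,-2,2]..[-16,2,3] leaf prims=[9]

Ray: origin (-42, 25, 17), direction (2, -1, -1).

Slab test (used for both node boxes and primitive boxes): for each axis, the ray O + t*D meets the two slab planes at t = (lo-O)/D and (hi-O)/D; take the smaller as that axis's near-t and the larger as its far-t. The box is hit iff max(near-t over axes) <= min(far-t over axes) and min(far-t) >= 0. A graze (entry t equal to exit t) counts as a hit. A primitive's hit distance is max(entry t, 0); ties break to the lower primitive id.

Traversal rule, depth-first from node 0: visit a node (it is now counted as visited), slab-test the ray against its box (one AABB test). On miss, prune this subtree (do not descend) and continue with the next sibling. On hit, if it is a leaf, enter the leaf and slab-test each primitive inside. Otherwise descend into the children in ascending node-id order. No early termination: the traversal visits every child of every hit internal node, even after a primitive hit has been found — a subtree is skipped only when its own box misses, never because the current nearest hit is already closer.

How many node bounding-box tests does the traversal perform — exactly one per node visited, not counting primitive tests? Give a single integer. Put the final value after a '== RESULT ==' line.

Walk:
N0 x:[25/2,65/2] y:[2,44] z:[-5,36] -> hit [25/2,65/2], descend [2, 3, 6, 8]
  N2 x:[47/2,57/2] y:[35,40] z:[-5,20] -> miss, prune
  N3 x:[25/2,22] y:[18,30] z:[14,21] -> hit [18,21], descend [5, 10, 11, 14]
    N5 x:[33/2,19] y:[18,19] z:[14,18] -> hit [18,18] leaf, test {P6@t=18}
    N10 x:[19,22] y:[27,30] z:[20,21] -> miss, prune
    N11 x:[41/2,43/2] y:[19,20] z:[16,20] -> miss, prune
    N14 x:[25/2,13] y:[23,27] z:[14,15] -> miss, prune
  N6 x:[13,33/2] y:[38,44] z:[-2,36] -> miss, prune
  N8 x:[59/2,65/2] y:[2,12] z:[21,34] -> miss, prune

Visited [0, 2, 3, 5, 10, 11, 14, 6, 8]. Tests: 9 box, 1 leaf. Nearest: P6.

== RESULT ==
9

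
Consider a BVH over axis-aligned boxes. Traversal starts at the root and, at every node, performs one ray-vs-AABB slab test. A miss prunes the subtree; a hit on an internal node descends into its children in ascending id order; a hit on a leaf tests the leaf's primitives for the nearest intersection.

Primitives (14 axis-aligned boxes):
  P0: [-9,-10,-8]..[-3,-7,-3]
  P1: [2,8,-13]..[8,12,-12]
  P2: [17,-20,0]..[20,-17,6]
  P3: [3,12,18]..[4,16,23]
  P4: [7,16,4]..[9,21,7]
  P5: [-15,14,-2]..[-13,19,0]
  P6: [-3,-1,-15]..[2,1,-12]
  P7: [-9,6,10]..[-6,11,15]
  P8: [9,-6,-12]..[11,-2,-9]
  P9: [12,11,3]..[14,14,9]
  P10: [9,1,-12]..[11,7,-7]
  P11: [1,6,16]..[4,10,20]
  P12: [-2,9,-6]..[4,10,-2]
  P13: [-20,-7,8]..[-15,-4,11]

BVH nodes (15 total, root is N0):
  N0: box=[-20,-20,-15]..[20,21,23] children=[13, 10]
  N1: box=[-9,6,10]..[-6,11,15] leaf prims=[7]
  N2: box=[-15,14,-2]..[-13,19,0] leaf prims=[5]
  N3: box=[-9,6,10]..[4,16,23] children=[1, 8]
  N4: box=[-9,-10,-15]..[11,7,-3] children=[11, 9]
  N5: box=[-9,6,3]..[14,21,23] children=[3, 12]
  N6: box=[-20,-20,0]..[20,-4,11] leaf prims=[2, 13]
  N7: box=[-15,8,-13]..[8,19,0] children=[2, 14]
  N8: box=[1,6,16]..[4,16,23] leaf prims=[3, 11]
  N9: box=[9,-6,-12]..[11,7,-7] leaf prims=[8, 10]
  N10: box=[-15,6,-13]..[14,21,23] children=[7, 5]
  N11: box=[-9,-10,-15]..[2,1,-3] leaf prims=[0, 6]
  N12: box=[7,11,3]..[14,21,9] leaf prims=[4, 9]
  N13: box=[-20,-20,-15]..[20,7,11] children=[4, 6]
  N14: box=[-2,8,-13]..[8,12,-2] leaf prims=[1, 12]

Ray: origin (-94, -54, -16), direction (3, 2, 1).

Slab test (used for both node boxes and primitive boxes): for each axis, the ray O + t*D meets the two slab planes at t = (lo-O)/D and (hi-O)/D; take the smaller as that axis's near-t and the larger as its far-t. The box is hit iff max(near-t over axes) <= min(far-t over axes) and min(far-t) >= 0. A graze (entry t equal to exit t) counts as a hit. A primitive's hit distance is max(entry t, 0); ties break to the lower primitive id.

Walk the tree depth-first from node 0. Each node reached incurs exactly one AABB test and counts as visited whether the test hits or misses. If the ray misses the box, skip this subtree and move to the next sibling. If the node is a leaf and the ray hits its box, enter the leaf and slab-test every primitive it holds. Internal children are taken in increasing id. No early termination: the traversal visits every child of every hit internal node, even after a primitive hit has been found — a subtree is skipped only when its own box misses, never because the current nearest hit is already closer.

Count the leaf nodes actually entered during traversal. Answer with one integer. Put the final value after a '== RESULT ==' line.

Traverse from the root:
N0 x:[74/3,38] y:[17,75/2] z:[1,39] -> hit [74/3,75/2], descend [10, 13]
  N10 x:[79/3,36] y:[30,75/2] z:[3,39] -> hit [30,36], descend [5, 7]
    N5 x:[85/3,36] y:[30,75/2] z:[19,39] -> hit [30,36], descend [3, 12]
      N3 x:[85/3,98/3] y:[30,35] z:[26,39] -> hit [30,98/3], descend [1, 8]
        N1 x:[85/3,88/3] y:[30,65/2] z:[26,31] -> miss, prune
        N8 x:[95/3,98/3] y:[30,35] z:[32,39] -> hit [32,98/3] leaf, test {P3(miss), P11@t=32}
      N12 x:[101/3,36] y:[65/2,75/2] z:[19,25] -> miss, prune
    N7 x:[79/3,34] y:[31,73/2] z:[3,16] -> miss, prune
  N13 x:[74/3,38] y:[17,61/2] z:[1,27] -> hit [74/3,27], descend [4, 6]
    N4 x:[85/3,35] y:[22,61/2] z:[1,13] -> miss, prune
    N6 x:[74/3,38] y:[17,25] z:[16,27] -> hit [74/3,25] leaf, test {P2(miss), P13@t=74/3}

Visited [0, 10, 5, 3, 1, 8, 12, 7, 13, 4, 6]. Tests: 11 box, 2 leaf. Nearest: P13.

== RESULT ==
2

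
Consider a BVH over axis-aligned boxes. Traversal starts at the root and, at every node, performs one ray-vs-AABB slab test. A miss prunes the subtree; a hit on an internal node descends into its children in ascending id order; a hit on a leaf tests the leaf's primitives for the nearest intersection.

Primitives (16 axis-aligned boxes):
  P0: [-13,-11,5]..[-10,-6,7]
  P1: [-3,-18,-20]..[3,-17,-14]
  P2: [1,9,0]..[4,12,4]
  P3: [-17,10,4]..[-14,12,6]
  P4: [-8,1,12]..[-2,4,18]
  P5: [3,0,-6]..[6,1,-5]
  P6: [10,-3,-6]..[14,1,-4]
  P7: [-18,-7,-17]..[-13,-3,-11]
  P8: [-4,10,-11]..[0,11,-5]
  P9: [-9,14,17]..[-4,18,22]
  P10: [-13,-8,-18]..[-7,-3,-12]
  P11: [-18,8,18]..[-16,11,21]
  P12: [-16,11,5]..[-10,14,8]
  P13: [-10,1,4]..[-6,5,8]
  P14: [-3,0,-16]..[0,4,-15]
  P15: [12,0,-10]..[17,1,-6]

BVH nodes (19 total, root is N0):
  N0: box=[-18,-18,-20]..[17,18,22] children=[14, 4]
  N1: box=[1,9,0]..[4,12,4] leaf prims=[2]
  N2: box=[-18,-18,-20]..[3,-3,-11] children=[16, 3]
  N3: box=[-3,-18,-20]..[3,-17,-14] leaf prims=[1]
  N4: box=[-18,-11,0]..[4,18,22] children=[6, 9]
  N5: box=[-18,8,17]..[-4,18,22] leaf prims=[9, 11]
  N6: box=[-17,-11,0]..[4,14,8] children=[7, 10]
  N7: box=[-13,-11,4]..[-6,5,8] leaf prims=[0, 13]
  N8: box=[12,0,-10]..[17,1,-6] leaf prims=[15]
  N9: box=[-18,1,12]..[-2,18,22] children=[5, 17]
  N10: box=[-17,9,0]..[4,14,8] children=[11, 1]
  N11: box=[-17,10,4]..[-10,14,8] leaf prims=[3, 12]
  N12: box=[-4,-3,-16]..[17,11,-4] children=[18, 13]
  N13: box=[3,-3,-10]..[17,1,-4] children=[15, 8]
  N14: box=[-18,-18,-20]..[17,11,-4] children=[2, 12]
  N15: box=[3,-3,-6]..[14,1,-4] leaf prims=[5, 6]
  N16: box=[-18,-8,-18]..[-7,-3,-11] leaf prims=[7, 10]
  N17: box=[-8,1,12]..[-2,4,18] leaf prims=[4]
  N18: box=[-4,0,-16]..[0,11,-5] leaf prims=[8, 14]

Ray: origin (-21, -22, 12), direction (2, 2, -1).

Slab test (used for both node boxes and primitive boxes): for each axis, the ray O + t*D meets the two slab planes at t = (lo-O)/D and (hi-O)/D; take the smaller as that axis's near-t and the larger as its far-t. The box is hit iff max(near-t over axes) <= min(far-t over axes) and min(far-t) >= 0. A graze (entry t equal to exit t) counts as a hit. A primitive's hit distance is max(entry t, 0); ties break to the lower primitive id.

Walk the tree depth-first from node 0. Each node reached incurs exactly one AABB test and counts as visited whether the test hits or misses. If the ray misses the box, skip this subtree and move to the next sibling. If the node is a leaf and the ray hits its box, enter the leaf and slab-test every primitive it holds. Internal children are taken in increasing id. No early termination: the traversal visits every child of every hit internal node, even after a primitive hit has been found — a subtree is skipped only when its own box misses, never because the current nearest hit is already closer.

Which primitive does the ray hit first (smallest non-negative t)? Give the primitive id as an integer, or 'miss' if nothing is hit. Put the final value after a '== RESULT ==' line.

Walk:
N0 x:[3/2,19] y:[2,20] z:[-10,32] -> hit [2,19], descend [4, 14]
  N4 x:[3/2,25/2] y:[11/2,20] z:[-10,12] -> hit [11/2,12], descend [6, 9]
    N6 x:[2,25/2] y:[11/2,18] z:[4,12] -> hit [11/2,12], descend [7, 10]
      N7 x:[4,15/2] y:[11/2,27/2] z:[4,8] -> hit [11/2,15/2] leaf, test {P0@t=11/2, P13(miss)}
      N10 x:[2,25/2] y:[31/2,18] z:[4,12] -> miss, prune
    N9 x:[3/2,19/2] y:[23/2,20] z:[-10,0] -> miss, prune
  N14 x:[3/2,19] y:[2,33/2] z:[16,32] -> hit [16,33/2], descend [2, 12]
    N2 x:[3/2,12] y:[2,19/2] z:[23,32] -> miss, prune
    N12 x:[17/2,19] y:[19/2,33/2] z:[16,28] -> hit [16,33/2], descend [13, 18]
      N13 x:[12,19] y:[19/2,23/2] z:[16,22] -> miss, prune
      N18 x:[17/2,21/2] y:[11,33/2] z:[17,28] -> miss, prune

Visited [0, 4, 6, 7, 10, 9, 14, 2, 12, 13, 18]. Tests: 11 box, 1 leaf. Nearest: P0.

== RESULT ==
0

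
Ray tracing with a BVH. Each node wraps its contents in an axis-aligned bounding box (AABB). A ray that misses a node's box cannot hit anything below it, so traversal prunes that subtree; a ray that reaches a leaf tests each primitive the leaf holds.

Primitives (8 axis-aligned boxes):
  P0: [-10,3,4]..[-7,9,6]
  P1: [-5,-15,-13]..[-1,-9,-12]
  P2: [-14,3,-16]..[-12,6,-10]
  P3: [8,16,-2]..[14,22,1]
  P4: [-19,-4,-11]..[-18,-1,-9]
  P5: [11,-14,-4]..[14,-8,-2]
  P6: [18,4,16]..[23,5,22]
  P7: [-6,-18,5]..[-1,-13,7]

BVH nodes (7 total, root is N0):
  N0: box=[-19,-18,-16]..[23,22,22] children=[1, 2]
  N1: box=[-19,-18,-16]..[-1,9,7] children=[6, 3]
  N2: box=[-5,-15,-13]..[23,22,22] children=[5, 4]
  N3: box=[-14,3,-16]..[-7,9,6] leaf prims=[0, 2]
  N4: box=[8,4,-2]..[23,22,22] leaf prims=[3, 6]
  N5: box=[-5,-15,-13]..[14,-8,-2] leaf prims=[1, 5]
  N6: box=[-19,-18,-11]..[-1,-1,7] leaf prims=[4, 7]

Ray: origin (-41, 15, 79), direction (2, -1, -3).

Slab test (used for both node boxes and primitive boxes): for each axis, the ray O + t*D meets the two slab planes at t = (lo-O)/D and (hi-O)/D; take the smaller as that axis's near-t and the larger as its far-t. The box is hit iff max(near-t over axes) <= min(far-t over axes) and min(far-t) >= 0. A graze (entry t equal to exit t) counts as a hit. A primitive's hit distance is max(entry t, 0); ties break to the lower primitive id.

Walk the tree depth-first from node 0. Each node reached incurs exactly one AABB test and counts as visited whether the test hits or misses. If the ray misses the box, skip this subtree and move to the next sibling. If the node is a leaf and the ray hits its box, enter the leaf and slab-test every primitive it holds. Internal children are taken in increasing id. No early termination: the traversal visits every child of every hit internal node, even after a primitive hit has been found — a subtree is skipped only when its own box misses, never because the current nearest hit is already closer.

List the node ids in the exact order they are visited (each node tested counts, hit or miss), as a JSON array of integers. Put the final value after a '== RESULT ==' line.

Trace the traversal:
N0 x:[11,32] y:[-7,33] z:[19,95/3] -> hit [19,95/3], descend [1, 2]
  N1 x:[11,20] y:[6,33] z:[24,95/3] -> miss, prune
  N2 x:[18,32] y:[-7,30] z:[19,92/3] -> hit [19,30], descend [4, 5]
    N4 x:[49/2,32] y:[-7,11] z:[19,27] -> miss, prune
    N5 x:[18,55/2] y:[23,30] z:[27,92/3] -> hit [27,55/2] leaf, test {P1(miss), P5@t=27}

order=[0, 1, 2, 4, 5]  |boxes|=5  |leaves|=1  hit=P5

== RESULT ==
[0, 1, 2, 4, 5]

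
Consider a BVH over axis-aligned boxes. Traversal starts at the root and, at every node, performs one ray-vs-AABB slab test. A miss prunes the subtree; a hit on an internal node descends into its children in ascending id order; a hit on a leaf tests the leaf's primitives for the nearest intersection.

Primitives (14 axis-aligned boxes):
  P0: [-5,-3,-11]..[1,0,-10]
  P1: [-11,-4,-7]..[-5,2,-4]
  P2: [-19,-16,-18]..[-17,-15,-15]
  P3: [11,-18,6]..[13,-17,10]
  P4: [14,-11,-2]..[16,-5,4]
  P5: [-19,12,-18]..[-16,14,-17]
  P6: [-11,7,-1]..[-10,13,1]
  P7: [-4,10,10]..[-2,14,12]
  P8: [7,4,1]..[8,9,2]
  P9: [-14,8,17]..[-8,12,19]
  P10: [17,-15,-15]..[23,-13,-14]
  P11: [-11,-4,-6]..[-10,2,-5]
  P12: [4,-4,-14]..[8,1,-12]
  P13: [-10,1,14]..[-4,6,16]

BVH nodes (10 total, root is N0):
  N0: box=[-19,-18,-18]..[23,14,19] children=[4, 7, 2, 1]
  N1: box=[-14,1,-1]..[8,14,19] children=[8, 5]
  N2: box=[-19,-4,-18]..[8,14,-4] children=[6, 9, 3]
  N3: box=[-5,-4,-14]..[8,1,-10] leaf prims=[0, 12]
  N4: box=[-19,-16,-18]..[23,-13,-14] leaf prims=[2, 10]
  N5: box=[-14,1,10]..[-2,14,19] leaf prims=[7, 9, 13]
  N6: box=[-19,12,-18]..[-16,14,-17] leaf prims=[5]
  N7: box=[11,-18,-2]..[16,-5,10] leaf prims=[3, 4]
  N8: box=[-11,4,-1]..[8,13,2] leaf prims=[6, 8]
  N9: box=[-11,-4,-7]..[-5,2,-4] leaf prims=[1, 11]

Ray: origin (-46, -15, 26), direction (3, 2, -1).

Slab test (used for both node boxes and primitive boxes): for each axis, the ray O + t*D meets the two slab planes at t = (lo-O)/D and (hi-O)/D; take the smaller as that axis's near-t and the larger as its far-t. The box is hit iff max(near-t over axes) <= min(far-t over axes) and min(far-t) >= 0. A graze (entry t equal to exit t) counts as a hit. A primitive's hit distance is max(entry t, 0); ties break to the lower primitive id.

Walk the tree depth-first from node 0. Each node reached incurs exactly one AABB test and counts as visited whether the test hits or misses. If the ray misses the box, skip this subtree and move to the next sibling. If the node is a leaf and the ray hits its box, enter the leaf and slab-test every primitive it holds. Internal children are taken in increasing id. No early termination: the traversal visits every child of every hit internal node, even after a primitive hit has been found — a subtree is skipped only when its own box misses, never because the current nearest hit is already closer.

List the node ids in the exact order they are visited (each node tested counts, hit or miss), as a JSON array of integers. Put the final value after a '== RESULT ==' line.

Traverse from the root:
N0 x:[9,23] y:[-3/2,29/2] z:[7,44] -> hit [9,29/2], descend [1, 2, 4, 7]
  N1 x:[32/3,18] y:[8,29/2] z:[7,27] -> hit [32/3,29/2], descend [5, 8]
    N5 x:[32/3,44/3] y:[8,29/2] z:[7,16] -> hit [32/3,29/2] leaf, test {P7@t=14, P9(miss), P13(miss)}
    N8 x:[35/3,18] y:[19/2,14] z:[24,27] -> miss, prune
  N2 x:[9,18] y:[11/2,29/2] z:[30,44] -> miss, prune
  N4 x:[9,23] y:[-1/2,1] z:[40,44] -> miss, prune
  N7 x:[19,62/3] y:[-3/2,5] z:[16,28] -> miss, prune

Summary -> nodes [0, 1, 5, 8, 2, 4, 7]; box-tests=7; leaf-entries=1; first=P7

== RESULT ==
[0, 1, 5, 8, 2, 4, 7]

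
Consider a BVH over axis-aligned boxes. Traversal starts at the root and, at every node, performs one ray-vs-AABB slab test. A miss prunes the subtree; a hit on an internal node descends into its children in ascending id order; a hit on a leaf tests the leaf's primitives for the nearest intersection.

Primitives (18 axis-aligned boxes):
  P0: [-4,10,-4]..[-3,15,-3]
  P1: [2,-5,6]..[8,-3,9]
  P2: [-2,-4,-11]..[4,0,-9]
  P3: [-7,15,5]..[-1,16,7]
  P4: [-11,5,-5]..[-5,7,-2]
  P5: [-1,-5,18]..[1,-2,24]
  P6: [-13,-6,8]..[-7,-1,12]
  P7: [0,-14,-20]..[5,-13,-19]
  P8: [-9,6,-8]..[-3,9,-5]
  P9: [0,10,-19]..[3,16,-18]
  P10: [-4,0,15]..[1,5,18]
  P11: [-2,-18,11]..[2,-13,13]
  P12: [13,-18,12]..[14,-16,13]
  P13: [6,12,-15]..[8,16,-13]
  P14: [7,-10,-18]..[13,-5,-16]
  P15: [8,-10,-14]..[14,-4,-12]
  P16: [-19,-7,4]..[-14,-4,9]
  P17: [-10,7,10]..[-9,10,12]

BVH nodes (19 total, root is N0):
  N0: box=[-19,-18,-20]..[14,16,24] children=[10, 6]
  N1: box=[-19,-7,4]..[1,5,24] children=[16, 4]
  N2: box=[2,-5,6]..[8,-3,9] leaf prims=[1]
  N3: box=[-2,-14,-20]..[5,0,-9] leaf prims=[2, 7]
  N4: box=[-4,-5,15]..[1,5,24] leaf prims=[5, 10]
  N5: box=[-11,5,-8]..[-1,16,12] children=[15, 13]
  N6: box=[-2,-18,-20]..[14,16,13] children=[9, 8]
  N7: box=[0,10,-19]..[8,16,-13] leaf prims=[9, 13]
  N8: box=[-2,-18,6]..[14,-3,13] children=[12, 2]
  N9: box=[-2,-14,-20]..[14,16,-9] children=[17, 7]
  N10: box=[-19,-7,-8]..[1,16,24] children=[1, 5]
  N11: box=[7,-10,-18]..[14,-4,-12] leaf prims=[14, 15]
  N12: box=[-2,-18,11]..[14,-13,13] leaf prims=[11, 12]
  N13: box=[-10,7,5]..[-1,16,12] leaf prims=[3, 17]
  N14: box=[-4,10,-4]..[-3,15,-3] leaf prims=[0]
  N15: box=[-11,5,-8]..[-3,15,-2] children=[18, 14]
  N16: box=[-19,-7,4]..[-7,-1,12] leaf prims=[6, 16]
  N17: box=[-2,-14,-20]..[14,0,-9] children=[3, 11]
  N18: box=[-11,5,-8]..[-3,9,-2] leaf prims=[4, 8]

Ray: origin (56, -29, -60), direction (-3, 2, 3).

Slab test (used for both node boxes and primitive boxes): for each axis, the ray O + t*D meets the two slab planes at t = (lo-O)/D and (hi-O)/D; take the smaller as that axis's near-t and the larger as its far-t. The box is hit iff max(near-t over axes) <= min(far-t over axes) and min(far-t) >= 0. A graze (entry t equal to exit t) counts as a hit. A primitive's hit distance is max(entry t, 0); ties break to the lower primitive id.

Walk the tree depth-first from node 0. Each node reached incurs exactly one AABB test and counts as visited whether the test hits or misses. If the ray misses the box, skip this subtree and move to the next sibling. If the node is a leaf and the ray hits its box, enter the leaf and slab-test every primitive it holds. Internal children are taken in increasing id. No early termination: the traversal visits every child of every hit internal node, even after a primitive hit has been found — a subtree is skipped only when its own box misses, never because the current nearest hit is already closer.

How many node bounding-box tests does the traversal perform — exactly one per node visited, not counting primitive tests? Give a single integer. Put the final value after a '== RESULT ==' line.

Trace the traversal:
N0 x:[14,25] y:[11/2,45/2] z:[40/3,28] -> hit [14,45/2], descend [6, 10]
  N6 x:[14,58/3] y:[11/2,45/2] z:[40/3,73/3] -> hit [14,58/3], descend [8, 9]
    N8 x:[14,58/3] y:[11/2,13] z:[22,73/3] -> miss, prune
    N9 x:[14,58/3] y:[15/2,45/2] z:[40/3,17] -> hit [14,17], descend [7, 17]
      N7 x:[16,56/3] y:[39/2,45/2] z:[41/3,47/3] -> miss, prune
      N17 x:[14,58/3] y:[15/2,29/2] z:[40/3,17] -> hit [14,29/2], descend [3, 11]
        N3 x:[17,58/3] y:[15/2,29/2] z:[40/3,17] -> miss, prune
        N11 x:[14,49/3] y:[19/2,25/2] z:[14,16] -> miss, prune
  N10 x:[55/3,25] y:[11,45/2] z:[52/3,28] -> hit [55/3,45/2], descend [1, 5]
    N1 x:[55/3,25] y:[11,17] z:[64/3,28] -> miss, prune
    N5 x:[19,67/3] y:[17,45/2] z:[52/3,24] -> hit [19,67/3], descend [13, 15]
      N13 x:[19,22] y:[18,45/2] z:[65/3,24] -> hit [65/3,22] leaf, test {P3(miss), P17(miss)}
      N15 x:[59/3,67/3] y:[17,22] z:[52/3,58/3] -> miss, prune

order=[0, 6, 8, 9, 7, 17, 3, 11, 10, 1, 5, 13, 15]  |boxes|=13  |leaves|=1  hit=miss

== RESULT ==
13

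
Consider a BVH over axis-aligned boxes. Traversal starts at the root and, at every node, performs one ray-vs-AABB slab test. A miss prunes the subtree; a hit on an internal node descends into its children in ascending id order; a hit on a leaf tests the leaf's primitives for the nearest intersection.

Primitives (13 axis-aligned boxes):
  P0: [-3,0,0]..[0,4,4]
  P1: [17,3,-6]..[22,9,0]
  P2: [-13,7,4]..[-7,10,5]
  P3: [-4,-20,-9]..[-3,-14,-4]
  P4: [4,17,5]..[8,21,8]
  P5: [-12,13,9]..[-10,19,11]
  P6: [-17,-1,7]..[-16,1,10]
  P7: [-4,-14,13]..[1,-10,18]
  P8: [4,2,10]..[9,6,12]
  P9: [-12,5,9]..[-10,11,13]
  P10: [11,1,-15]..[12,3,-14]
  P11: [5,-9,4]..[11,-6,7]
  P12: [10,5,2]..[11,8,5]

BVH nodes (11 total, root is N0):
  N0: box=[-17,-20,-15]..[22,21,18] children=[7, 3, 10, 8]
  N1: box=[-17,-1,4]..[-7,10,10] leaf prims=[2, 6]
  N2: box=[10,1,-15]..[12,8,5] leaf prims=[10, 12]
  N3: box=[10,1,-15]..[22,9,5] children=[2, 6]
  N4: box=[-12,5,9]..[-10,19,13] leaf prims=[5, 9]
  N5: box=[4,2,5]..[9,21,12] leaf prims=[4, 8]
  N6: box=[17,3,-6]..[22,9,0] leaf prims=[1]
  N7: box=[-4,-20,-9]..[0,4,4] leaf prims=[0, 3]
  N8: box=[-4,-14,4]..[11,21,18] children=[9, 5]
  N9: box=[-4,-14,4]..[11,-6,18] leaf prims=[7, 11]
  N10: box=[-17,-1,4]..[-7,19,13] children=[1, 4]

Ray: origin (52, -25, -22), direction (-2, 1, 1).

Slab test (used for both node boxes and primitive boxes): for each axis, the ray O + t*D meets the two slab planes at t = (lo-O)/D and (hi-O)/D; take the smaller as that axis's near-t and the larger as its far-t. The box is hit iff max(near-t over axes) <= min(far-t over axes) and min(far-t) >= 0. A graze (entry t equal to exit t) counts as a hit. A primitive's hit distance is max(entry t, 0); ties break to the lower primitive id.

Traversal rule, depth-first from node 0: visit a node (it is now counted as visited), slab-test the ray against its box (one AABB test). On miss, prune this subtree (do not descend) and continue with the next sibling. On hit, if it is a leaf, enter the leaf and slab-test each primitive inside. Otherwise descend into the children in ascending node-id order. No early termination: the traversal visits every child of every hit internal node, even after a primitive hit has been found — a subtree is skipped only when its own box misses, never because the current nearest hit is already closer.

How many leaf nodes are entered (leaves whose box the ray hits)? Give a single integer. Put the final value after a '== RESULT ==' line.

Trace the traversal:
N0 x:[15,69/2] y:[5,46] z:[7,40] -> hit [15,69/2], descend [3, 7, 8, 10]
  N3 x:[15,21] y:[26,34] z:[7,27] -> miss, prune
  N7 x:[26,28] y:[5,29] z:[13,26] -> hit [26,26] leaf, test {P0@t=26, P3(miss)}
  N8 x:[41/2,28] y:[11,46] z:[26,40] -> hit [26,28], descend [5, 9]
    N5 x:[43/2,24] y:[27,46] z:[27,34] -> miss, prune
    N9 x:[41/2,28] y:[11,19] z:[26,40] -> miss, prune
  N10 x:[59/2,69/2] y:[24,44] z:[26,35] -> hit [59/2,69/2], descend [1, 4]
    N1 x:[59/2,69/2] y:[24,35] z:[26,32] -> hit [59/2,32] leaf, test {P2(miss), P6(miss)}
    N4 x:[31,32] y:[30,44] z:[31,35] -> hit [31,32] leaf, test {P5(miss), P9@t=31}

Summary -> nodes [0, 3, 7, 8, 5, 9, 10, 1, 4]; box-tests=9; leaf-entries=3; first=P0

== RESULT ==
3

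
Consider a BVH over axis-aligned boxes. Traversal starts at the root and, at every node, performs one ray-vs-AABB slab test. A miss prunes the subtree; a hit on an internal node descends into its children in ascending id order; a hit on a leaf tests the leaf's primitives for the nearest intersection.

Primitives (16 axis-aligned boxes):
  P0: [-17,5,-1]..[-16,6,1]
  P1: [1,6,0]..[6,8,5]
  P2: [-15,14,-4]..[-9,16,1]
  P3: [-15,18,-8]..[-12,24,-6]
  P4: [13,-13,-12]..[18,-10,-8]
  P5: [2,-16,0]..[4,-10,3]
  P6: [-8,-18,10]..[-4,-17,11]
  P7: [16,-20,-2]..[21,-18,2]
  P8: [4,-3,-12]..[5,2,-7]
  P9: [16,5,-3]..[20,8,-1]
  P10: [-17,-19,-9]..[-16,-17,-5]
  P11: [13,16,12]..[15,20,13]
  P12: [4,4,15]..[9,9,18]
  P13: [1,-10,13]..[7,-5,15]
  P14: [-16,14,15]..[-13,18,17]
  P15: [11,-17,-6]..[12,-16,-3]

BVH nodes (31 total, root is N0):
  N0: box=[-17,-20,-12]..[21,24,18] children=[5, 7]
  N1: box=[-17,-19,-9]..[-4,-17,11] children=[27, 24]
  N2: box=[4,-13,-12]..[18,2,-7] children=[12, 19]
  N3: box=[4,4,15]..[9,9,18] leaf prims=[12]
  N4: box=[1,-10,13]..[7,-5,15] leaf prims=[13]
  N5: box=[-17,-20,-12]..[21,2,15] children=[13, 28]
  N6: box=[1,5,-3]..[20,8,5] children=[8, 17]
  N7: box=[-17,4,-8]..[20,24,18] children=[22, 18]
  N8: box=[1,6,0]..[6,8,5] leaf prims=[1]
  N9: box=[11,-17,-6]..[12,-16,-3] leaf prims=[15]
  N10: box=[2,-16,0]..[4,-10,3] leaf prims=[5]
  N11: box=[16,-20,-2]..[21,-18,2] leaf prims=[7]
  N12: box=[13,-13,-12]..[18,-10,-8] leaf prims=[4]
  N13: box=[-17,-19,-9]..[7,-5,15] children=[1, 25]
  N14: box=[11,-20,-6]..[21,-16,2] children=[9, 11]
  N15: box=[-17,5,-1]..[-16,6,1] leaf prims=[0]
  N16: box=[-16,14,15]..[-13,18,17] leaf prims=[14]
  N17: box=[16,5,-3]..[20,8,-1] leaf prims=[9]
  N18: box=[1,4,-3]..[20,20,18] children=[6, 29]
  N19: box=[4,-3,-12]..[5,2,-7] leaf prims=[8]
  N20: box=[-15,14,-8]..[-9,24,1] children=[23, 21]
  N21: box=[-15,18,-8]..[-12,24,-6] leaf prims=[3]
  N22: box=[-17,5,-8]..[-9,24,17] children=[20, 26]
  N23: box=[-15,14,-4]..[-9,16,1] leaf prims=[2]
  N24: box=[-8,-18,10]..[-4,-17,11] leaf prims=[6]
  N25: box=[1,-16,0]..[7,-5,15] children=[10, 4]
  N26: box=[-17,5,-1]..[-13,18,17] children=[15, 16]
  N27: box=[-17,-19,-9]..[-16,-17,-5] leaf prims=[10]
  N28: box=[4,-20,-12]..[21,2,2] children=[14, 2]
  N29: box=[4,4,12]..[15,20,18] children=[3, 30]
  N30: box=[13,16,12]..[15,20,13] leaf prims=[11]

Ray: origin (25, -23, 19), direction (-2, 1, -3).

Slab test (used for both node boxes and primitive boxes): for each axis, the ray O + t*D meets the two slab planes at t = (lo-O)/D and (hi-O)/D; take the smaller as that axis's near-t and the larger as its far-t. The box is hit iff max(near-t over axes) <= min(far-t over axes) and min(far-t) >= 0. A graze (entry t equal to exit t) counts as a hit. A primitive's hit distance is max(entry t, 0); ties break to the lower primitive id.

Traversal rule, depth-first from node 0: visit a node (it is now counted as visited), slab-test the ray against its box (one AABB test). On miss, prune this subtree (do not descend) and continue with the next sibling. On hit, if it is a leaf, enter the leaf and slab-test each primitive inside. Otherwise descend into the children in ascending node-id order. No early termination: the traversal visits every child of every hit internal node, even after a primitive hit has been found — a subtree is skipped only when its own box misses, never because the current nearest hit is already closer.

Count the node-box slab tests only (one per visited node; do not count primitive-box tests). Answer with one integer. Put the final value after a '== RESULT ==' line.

Traverse from the root:
N0 x:[2,21] y:[3,47] z:[1/3,31/3] -> hit [3,31/3], descend [5, 7]
  N5 x:[2,21] y:[3,25] z:[4/3,31/3] -> hit [3,31/3], descend [13, 28]
    N13 x:[9,21] y:[4,18] z:[4/3,28/3] -> hit [9,28/3], descend [1, 25]
      N1 x:[29/2,21] y:[4,6] z:[8/3,28/3] -> miss, prune
      N25 x:[9,12] y:[7,18] z:[4/3,19/3] -> miss, prune
    N28 x:[2,21/2] y:[3,25] z:[17/3,31/3] -> hit [17/3,31/3], descend [2, 14]
      N2 x:[7/2,21/2] y:[10,25] z:[26/3,31/3] -> hit [10,31/3], descend [12, 19]
        N12 x:[7/2,6] y:[10,13] z:[9,31/3] -> miss, prune
        N19 x:[10,21/2] y:[20,25] z:[26/3,31/3] -> miss, prune
      N14 x:[2,7] y:[3,7] z:[17/3,25/3] -> hit [17/3,7], descend [9, 11]
        N9 x:[13/2,7] y:[6,7] z:[22/3,25/3] -> miss, prune
        N11 x:[2,9/2] y:[3,5] z:[17/3,7] -> miss, prune
  N7 x:[5/2,21] y:[27,47] z:[1/3,9] -> miss, prune

order=[0, 5, 13, 1, 25, 28, 2, 12, 19, 14, 9, 11, 7]  |boxes|=13  |leaves|=0  hit=miss

== RESULT ==
13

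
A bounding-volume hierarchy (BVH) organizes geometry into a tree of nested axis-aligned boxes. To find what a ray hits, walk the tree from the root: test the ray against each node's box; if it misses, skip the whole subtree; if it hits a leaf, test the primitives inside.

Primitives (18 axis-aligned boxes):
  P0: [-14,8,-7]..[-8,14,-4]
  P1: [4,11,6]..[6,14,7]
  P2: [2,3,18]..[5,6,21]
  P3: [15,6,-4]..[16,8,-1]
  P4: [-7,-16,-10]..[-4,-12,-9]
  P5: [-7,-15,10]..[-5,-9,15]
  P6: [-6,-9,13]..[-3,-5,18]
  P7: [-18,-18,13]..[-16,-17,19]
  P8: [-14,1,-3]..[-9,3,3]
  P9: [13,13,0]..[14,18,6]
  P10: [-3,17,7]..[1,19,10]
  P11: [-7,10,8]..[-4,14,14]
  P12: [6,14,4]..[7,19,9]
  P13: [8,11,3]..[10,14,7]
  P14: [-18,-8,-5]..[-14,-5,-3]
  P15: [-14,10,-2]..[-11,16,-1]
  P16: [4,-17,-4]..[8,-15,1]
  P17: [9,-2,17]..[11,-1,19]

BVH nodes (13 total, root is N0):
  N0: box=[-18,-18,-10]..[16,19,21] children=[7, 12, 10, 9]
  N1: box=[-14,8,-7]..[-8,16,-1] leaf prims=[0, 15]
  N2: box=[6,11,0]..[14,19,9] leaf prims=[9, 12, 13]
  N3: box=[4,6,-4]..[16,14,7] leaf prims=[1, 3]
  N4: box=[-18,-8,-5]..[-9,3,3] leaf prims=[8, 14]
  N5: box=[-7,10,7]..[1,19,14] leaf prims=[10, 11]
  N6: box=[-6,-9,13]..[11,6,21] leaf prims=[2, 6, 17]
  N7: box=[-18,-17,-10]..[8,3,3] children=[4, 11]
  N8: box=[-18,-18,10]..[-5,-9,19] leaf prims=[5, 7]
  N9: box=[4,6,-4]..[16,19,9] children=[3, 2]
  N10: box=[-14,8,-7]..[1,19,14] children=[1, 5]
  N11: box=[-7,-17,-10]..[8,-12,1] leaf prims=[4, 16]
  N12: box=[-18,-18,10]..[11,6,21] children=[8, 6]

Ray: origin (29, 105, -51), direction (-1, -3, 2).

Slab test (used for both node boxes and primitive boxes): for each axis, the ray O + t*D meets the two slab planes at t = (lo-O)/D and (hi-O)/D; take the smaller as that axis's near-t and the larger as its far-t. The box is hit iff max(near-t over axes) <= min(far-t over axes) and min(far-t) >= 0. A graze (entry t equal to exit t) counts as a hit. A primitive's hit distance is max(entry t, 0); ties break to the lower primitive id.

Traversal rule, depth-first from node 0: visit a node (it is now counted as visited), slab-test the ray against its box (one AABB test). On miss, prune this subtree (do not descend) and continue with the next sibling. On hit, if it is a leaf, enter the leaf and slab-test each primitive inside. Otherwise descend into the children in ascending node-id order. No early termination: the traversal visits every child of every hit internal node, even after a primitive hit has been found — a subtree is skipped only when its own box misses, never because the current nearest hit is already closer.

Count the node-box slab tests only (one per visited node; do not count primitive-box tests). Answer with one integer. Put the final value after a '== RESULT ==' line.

Traverse from the root:
N0 x:[13,47] y:[86/3,41] z:[41/2,36] -> hit [86/3,36], descend [7, 9, 10, 12]
  N7 x:[21,47] y:[34,122/3] z:[41/2,27] -> miss, prune
  N9 x:[13,25] y:[86/3,33] z:[47/2,30] -> miss, prune
  N10 x:[28,43] y:[86/3,97/3] z:[22,65/2] -> hit [86/3,97/3], descend [1, 5]
    N1 x:[37,43] y:[89/3,97/3] z:[22,25] -> miss, prune
    N5 x:[28,36] y:[86/3,95/3] z:[29,65/2] -> hit [29,95/3] leaf, test {P10@t=29, P11(miss)}
  N12 x:[18,47] y:[33,41] z:[61/2,36] -> hit [33,36], descend [6, 8]
    N6 x:[18,35] y:[33,38] z:[32,36] -> hit [33,35] leaf, test {P2(miss), P6(miss), P17(miss)}
    N8 x:[34,47] y:[38,41] z:[61/2,35] -> miss, prune

9 AABB tests over nodes [0, 7, 9, 10, 1, 5, 12, 6, 8]; 2 leaves entered; closest P10.

== RESULT ==
9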